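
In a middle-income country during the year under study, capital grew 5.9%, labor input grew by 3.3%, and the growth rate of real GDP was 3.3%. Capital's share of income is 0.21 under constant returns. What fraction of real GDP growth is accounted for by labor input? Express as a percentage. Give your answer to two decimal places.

Labor's share = 1 − 0.21 = 0.79.
Labor input contributed 0.79 × 3.3 = 2.607 pp.
Share of growth = 2.607 / 3.3 × 100 = 79%.

Labor input accounted for 79.00% of growth.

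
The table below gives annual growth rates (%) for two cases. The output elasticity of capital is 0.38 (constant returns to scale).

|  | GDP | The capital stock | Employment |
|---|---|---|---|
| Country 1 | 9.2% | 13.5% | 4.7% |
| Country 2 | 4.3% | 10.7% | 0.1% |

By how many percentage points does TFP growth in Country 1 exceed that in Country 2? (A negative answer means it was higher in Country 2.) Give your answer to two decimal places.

Labor's share = 1 − 0.38 = 0.62.
Country 1: TFP = 9.2 − 5.13 − 2.914 = 1.156%.
Country 2: TFP = 4.3 − 4.066 − 0.062 = 0.172%.
Difference = 1.156 − (0.172) = 0.984 pp.

0.98 percentage points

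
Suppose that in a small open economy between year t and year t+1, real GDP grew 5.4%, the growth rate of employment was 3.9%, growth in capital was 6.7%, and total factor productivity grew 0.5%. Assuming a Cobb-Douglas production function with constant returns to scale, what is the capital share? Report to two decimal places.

gY = gA + α·gK + (1−α)·gL, so gY − gA − gL = α(gK − gL).
5.4 − 0.5 − 3.9 = α × (6.7 − 3.9).
1 = 2.8 α, so α = 0.3571.

The capital share is 0.36.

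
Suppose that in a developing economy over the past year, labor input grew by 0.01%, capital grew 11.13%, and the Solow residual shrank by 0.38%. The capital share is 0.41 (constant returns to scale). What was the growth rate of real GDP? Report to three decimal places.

Labor's share = 1 − 0.41 = 0.59.
Capital: 0.41 × 11.13 = 4.5633 pp.
Labor input: 0.59 × 0.01 = 0.0059 pp.
Output growth = -0.38 + 4.5692 = 4.1892%.

Real GDP growth was 4.189%.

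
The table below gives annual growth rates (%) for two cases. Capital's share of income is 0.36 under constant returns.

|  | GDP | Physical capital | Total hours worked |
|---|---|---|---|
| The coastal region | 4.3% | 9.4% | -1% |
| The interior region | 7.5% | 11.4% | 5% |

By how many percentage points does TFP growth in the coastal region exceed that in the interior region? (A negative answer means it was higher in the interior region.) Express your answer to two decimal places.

1.36 percentage points

Labor's share = 1 − 0.36 = 0.64.
The coastal region: TFP = 4.3 − 3.384 + 0.64 = 1.556%.
The interior region: TFP = 7.5 − 4.104 − 3.2 = 0.196%.
Difference = 1.556 − (0.196) = 1.36 pp.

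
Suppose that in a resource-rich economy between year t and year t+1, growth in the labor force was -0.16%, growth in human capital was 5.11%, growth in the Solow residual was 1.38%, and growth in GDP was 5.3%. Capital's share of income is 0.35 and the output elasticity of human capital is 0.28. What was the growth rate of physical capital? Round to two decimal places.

Labor's share = 1 − 0.35 − 0.28 = 0.37.
gY = gA + 0.28×5.11 + 0.37×(-0.16) + 0.35×g.
0.35×g = 5.3 − 1.38 − 1.3716 = 2.5484.
g = 2.5484 / 0.35 = 7.2811%.

7.28%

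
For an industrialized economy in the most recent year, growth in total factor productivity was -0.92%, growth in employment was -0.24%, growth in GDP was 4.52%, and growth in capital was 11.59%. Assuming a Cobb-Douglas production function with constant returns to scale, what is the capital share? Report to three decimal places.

gY = gA + α·gK + (1−α)·gL, so gY − gA − gL = α(gK − gL).
4.52 + 0.92 + 0.24 = α × (11.59 − (-0.24)).
5.68 = 11.83 α, so α = 0.48014.

The capital share is 0.480.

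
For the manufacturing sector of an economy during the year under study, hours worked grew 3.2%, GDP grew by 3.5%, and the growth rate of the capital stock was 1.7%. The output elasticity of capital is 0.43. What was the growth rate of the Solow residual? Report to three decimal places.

Labor's share = 1 − 0.43 = 0.57.
The capital stock: 0.43 × 1.7 = 0.731 pp.
Hours worked: 0.57 × 3.2 = 1.824 pp.
TFP growth = 3.5 − 2.555 = 0.945%.

0.945%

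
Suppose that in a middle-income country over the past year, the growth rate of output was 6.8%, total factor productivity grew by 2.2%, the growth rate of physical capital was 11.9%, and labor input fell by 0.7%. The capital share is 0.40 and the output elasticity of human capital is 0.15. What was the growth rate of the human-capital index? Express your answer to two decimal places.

1.03%

Labor's share = 1 − 0.4 − 0.15 = 0.45.
gY = gA + 0.4×11.9 + 0.45×(-0.7) + 0.15×g.
0.15×g = 6.8 − 2.2 − 4.445 = 0.155.
g = 0.155 / 0.15 = 1.0333%.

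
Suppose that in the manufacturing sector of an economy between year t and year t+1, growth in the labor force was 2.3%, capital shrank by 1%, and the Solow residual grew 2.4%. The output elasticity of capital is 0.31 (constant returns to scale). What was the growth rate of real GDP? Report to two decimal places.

3.68%

Labor's share = 1 − 0.31 = 0.69.
Capital: 0.31 × (-1) = -0.31 pp.
The labor force: 0.69 × 2.3 = 1.587 pp.
Output growth = 2.4 + 1.277 = 3.677%.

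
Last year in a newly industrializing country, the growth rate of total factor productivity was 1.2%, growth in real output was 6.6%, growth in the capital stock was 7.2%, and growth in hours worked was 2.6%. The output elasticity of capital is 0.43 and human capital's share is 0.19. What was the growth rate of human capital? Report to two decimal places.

Labor's share = 1 − 0.43 − 0.19 = 0.38.
gY = gA + 0.43×7.2 + 0.38×2.6 + 0.19×g.
0.19×g = 6.6 − 1.2 − 4.084 = 1.316.
g = 1.316 / 0.19 = 6.9263%.

6.93%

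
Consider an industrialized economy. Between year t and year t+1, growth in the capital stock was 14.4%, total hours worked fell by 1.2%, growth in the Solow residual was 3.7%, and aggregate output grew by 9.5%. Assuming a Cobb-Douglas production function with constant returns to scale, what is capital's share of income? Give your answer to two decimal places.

gY = gA + α·gK + (1−α)·gL, so gY − gA − gL = α(gK − gL).
9.5 − 3.7 + 1.2 = α × (14.4 − (-1.2)).
7 = 15.6 α, so α = 0.4487.

α = 0.45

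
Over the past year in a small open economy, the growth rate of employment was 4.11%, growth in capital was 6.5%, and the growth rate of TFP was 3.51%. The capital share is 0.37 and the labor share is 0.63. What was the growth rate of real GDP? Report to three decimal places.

Real GDP growth was 8.504%.

Labor's share = 1 − 0.37 = 0.63.
Capital: 0.37 × 6.5 = 2.405 pp.
Employment: 0.63 × 4.11 = 2.5893 pp.
Output growth = 3.51 + 4.9943 = 8.5043%.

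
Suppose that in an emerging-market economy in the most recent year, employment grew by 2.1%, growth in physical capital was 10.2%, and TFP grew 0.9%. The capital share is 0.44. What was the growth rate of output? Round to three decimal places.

Labor's share = 1 − 0.44 = 0.56.
Physical capital: 0.44 × 10.2 = 4.488 pp.
Employment: 0.56 × 2.1 = 1.176 pp.
Output growth = 0.9 + 5.664 = 6.564%.

Output grew 6.564%.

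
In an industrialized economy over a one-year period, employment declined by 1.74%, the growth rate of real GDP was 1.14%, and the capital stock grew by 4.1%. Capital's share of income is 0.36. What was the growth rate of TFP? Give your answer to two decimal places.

0.78%

Labor's share = 1 − 0.36 = 0.64.
The capital stock: 0.36 × 4.1 = 1.476 pp.
Employment: 0.64 × (-1.74) = -1.1136 pp.
TFP growth = 1.14 − 0.3624 = 0.7776%.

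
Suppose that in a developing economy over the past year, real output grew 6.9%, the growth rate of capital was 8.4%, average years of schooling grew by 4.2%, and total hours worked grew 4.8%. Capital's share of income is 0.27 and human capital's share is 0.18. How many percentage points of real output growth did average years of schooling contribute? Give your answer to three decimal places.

0.756 pp

Contribution = share × growth = 0.18 × 4.2 = 0.756 pp.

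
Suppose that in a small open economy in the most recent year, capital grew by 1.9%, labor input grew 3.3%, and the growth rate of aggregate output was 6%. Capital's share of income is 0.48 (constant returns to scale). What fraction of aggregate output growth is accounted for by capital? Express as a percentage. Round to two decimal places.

15.20%

Capital contributed 0.48 × 1.9 = 0.912 pp.
Share of growth = 0.912 / 6 × 100 = 15.2%.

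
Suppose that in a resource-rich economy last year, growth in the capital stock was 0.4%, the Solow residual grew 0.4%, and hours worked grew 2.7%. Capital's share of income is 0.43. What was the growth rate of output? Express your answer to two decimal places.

2.11%

Labor's share = 1 − 0.43 = 0.57.
The capital stock: 0.43 × 0.4 = 0.172 pp.
Hours worked: 0.57 × 2.7 = 1.539 pp.
Output growth = 0.4 + 1.711 = 2.111%.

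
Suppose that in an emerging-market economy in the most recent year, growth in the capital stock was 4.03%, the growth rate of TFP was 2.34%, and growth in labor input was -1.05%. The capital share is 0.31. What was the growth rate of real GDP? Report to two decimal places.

Real GDP grew 2.86%.

Labor's share = 1 − 0.31 = 0.69.
The capital stock: 0.31 × 4.03 = 1.2493 pp.
Labor input: 0.69 × (-1.05) = -0.7245 pp.
Output growth = 2.34 + 0.5248 = 2.8648%.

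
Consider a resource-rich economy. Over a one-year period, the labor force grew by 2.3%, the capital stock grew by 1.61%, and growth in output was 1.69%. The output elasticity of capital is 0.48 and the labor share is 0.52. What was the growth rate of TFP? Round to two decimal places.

-0.28%

Labor's share = 1 − 0.48 = 0.52.
The capital stock: 0.48 × 1.61 = 0.7728 pp.
The labor force: 0.52 × 2.3 = 1.196 pp.
TFP growth = 1.69 − 1.9688 = -0.2788%.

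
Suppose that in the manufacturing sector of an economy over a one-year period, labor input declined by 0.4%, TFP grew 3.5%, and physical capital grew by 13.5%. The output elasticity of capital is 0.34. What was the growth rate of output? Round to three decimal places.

Output growth was 7.826%.

Labor's share = 1 − 0.34 = 0.66.
Physical capital: 0.34 × 13.5 = 4.59 pp.
Labor input: 0.66 × (-0.4) = -0.264 pp.
Output growth = 3.5 + 4.326 = 7.826%.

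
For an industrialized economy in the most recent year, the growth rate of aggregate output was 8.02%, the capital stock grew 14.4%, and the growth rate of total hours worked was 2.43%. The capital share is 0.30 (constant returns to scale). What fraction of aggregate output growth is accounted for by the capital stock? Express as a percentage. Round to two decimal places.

The capital stock contributed 0.3 × 14.4 = 4.32 pp.
Share of growth = 4.32 / 8.02 × 100 = 53.8653%.

53.87%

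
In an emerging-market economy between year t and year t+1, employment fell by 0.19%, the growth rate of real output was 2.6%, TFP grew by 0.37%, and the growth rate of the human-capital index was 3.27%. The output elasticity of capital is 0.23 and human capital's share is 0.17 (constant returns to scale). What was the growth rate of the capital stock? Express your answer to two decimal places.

7.77%

Labor's share = 1 − 0.23 − 0.17 = 0.6.
gY = gA + 0.17×3.27 + 0.6×(-0.19) + 0.23×g.
0.23×g = 2.6 − 0.37 − 0.4419 = 1.7881.
g = 1.7881 / 0.23 = 7.7743%.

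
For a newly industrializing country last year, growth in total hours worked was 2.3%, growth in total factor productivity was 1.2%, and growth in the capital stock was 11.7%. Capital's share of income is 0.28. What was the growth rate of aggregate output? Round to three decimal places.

Labor's share = 1 − 0.28 = 0.72.
The capital stock: 0.28 × 11.7 = 3.276 pp.
Total hours worked: 0.72 × 2.3 = 1.656 pp.
Output growth = 1.2 + 4.932 = 6.132%.

6.132%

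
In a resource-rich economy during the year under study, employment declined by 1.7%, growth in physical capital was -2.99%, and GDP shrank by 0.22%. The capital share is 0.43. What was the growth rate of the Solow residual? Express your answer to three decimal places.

Labor's share = 1 − 0.43 = 0.57.
Physical capital: 0.43 × (-2.99) = -1.2857 pp.
Employment: 0.57 × (-1.7) = -0.969 pp.
TFP growth = -0.22 + 2.2547 = 2.0347%.

2.035%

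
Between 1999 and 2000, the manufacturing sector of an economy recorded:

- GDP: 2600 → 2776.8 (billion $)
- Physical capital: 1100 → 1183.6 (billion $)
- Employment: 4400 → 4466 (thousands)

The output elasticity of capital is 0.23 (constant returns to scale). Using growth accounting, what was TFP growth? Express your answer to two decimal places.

GDP growth = (2776.8 − 2600) / 2600 = 6.8%.
Physical capital growth = (1183.6 − 1100) / 1100 = 7.6%.
Employment growth = (4466 − 4400) / 4400 = 1.5%.
Labor's share = 1 − 0.23 = 0.77.
Physical capital: 0.23 × 7.6 = 1.748 pp.
Employment: 0.77 × 1.5 = 1.155 pp.
TFP growth = 6.8 − 2.903 = 3.897%.

3.90%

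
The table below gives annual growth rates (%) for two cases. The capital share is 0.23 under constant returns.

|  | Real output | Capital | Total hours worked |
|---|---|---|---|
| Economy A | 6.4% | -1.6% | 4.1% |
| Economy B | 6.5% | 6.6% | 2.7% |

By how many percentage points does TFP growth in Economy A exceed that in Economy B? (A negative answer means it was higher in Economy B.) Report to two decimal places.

0.71 percentage points

Labor's share = 1 − 0.23 = 0.77.
Economy A: TFP = 6.4 + 0.368 − 3.157 = 3.611%.
Economy B: TFP = 6.5 − 1.518 − 2.079 = 2.903%.
Difference = 3.611 − (2.903) = 0.708 pp.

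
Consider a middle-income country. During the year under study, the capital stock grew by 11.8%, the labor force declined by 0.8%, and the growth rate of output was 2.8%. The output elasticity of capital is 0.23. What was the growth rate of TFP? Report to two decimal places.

Labor's share = 1 − 0.23 = 0.77.
The capital stock: 0.23 × 11.8 = 2.714 pp.
The labor force: 0.77 × (-0.8) = -0.616 pp.
TFP growth = 2.8 − 2.098 = 0.702%.

0.70%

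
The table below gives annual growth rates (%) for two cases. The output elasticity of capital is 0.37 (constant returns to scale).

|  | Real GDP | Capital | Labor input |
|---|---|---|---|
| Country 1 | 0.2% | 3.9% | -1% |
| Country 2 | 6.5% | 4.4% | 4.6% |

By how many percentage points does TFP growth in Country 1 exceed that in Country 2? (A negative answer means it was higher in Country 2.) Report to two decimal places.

Labor's share = 1 − 0.37 = 0.63.
Country 1: TFP = 0.2 − 1.443 + 0.63 = -0.613%.
Country 2: TFP = 6.5 − 1.628 − 2.898 = 1.974%.
Difference = -0.613 − (1.974) = -2.587 pp.

-2.59 percentage points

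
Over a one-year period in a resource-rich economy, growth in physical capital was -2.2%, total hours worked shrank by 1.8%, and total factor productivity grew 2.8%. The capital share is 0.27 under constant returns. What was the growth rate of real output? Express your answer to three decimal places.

0.892%

Labor's share = 1 − 0.27 = 0.73.
Physical capital: 0.27 × (-2.2) = -0.594 pp.
Total hours worked: 0.73 × (-1.8) = -1.314 pp.
Output growth = 2.8 + (-1.908) = 0.892%.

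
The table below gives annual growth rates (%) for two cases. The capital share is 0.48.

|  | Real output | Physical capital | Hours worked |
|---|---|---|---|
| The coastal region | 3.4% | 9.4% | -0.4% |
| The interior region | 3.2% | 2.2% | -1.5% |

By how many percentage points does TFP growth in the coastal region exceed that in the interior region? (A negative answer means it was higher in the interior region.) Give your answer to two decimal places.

-3.83 percentage points

Labor's share = 1 − 0.48 = 0.52.
The coastal region: TFP = 3.4 − 4.512 + 0.208 = -0.904%.
The interior region: TFP = 3.2 − 1.056 + 0.78 = 2.924%.
Difference = -0.904 − (2.924) = -3.828 pp.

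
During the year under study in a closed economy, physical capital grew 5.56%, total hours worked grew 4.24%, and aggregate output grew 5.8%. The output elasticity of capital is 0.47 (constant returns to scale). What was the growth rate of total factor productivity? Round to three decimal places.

Total factor productivity grew 0.940%.

Labor's share = 1 − 0.47 = 0.53.
Physical capital: 0.47 × 5.56 = 2.6132 pp.
Total hours worked: 0.53 × 4.24 = 2.2472 pp.
TFP growth = 5.8 − 4.8604 = 0.9396%.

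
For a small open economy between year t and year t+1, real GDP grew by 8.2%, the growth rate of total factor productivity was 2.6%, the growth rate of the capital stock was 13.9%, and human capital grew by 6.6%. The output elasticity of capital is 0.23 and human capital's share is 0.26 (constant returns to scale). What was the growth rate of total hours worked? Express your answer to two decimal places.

Labor's share = 1 − 0.23 − 0.26 = 0.51.
gY = gA + 0.23×13.9 + 0.26×6.6 + 0.51×g.
0.51×g = 8.2 − 2.6 − 4.913 = 0.687.
g = 0.687 / 0.51 = 1.3471%.

1.35%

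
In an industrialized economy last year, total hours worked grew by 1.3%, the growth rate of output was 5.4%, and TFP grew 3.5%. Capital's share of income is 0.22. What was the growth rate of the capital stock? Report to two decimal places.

4.03%

Labor's share = 1 − 0.22 = 0.78.
gY = gA + 0.78×1.3 + 0.22×g.
0.22×g = 5.4 − 3.5 − 1.014 = 0.886.
g = 0.886 / 0.22 = 4.0273%.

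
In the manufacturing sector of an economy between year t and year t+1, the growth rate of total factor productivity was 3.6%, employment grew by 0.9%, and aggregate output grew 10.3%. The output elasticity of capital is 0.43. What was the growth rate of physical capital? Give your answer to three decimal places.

14.388%

Labor's share = 1 − 0.43 = 0.57.
gY = gA + 0.57×0.9 + 0.43×g.
0.43×g = 10.3 − 3.6 − 0.513 = 6.187.
g = 6.187 / 0.43 = 14.38837%.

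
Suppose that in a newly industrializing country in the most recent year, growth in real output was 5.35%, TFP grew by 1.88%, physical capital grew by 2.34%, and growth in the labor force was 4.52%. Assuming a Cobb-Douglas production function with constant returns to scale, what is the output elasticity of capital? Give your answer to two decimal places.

gY = gA + α·gK + (1−α)·gL, so gY − gA − gL = α(gK − gL).
5.35 − 1.88 − 4.52 = α × (2.34 − 4.52).
-1.05 = -2.18 α, so α = 0.4817.

0.48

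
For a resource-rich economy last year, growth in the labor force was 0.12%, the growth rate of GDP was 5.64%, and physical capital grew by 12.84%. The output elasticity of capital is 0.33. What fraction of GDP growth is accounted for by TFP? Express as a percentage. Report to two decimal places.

Labor's share = 1 − 0.33 = 0.67.
Physical capital: 0.33 × 12.84 = 4.2372 pp.
The labor force: 0.67 × 0.12 = 0.0804 pp.
TFP growth = 5.64 − 4.3176 = 1.3224%.
TFP share of growth = 1.3224 / 5.64 × 100 = 23.4468%.

TFP accounted for 23.45% of growth.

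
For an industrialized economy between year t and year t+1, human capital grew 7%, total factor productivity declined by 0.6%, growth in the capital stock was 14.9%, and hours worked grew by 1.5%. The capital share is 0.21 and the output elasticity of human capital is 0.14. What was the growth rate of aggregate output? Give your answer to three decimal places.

Aggregate output growth was 4.484%.

Labor's share = 1 − 0.21 − 0.14 = 0.65.
The capital stock: 0.21 × 14.9 = 3.129 pp.
Human capital: 0.14 × 7 = 0.98 pp.
Hours worked: 0.65 × 1.5 = 0.975 pp.
Output growth = -0.6 + 5.084 = 4.484%.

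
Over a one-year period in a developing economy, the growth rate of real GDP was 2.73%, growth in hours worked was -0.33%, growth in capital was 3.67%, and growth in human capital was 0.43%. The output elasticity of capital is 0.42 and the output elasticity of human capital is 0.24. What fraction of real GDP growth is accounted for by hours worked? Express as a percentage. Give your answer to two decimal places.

Labor's share = 1 − 0.42 − 0.24 = 0.34.
Hours worked contributed 0.34 × (-0.33) = -0.1122 pp.
Share of growth = -0.1122 / 2.73 × 100 = -4.1099%.

-4.11%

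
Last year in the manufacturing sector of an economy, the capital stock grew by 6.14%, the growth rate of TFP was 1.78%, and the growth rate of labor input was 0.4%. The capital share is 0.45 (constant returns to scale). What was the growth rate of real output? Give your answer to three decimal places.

Real output grew 4.763%.

Labor's share = 1 − 0.45 = 0.55.
The capital stock: 0.45 × 6.14 = 2.763 pp.
Labor input: 0.55 × 0.4 = 0.22 pp.
Output growth = 1.78 + 2.983 = 4.763%.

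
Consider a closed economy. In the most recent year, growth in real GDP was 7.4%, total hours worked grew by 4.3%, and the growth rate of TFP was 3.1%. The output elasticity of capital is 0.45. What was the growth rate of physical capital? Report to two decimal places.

Labor's share = 1 − 0.45 = 0.55.
gY = gA + 0.55×4.3 + 0.45×g.
0.45×g = 7.4 − 3.1 − 2.365 = 1.935.
g = 1.935 / 0.45 = 4.3%.

Physical capital growth was 4.30%.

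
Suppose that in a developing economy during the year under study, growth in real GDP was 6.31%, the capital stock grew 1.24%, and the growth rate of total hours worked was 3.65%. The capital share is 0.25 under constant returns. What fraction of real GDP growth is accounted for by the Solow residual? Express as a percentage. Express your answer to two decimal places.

Labor's share = 1 − 0.25 = 0.75.
The capital stock: 0.25 × 1.24 = 0.31 pp.
Total hours worked: 0.75 × 3.65 = 2.7375 pp.
TFP growth = 6.31 − 3.0475 = 3.2625%.
TFP share of growth = 3.2625 / 6.31 × 100 = 51.7036%.

The Solow residual accounted for 51.70% of growth.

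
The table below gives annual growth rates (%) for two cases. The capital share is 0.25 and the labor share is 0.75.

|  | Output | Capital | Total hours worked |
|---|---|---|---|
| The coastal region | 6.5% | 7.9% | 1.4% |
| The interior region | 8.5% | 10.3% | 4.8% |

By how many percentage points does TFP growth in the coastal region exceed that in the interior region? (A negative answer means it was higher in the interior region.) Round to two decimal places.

Labor's share = 1 − 0.25 = 0.75.
The coastal region: TFP = 6.5 − 1.975 − 1.05 = 3.475%.
The interior region: TFP = 8.5 − 2.575 − 3.6 = 2.325%.
Difference = 3.475 − (2.325) = 1.15 pp.

1.15 percentage points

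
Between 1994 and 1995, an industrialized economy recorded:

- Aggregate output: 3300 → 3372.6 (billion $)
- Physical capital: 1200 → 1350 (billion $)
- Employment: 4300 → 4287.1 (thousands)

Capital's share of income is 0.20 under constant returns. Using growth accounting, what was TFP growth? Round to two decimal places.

Aggregate output growth = (3372.6 − 3300) / 3300 = 2.2%.
Physical capital growth = (1350 − 1200) / 1200 = 12.5%.
Employment growth = (4287.1 − 4300) / 4300 = -0.3%.
Labor's share = 1 − 0.2 = 0.8.
Physical capital: 0.2 × 12.5 = 2.5 pp.
Employment: 0.8 × (-0.3) = -0.24 pp.
TFP growth = 2.2 − 2.26 = -0.06%.

-0.06%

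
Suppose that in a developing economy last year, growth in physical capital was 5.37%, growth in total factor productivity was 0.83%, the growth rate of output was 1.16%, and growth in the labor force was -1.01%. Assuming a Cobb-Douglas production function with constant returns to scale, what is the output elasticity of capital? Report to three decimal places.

α = 0.210

gY = gA + α·gK + (1−α)·gL, so gY − gA − gL = α(gK − gL).
1.16 − 0.83 + 1.01 = α × (5.37 − (-1.01)).
1.34 = 6.38 α, so α = 0.21003.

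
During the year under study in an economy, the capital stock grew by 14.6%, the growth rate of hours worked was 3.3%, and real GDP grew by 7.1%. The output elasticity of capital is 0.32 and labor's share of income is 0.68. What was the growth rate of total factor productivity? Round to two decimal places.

0.18%

Labor's share = 1 − 0.32 = 0.68.
The capital stock: 0.32 × 14.6 = 4.672 pp.
Hours worked: 0.68 × 3.3 = 2.244 pp.
TFP growth = 7.1 − 6.916 = 0.184%.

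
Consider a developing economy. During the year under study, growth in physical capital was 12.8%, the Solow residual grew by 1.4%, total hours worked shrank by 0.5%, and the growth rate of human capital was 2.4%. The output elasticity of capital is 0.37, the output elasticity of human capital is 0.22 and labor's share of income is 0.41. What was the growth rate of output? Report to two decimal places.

Labor's share = 1 − 0.37 − 0.22 = 0.41.
Physical capital: 0.37 × 12.8 = 4.736 pp.
Human capital: 0.22 × 2.4 = 0.528 pp.
Total hours worked: 0.41 × (-0.5) = -0.205 pp.
Output growth = 1.4 + 5.059 = 6.459%.

6.46%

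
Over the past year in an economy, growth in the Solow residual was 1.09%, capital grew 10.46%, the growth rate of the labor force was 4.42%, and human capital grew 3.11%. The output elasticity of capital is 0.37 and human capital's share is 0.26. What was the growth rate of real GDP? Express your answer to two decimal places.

7.40%

Labor's share = 1 − 0.37 − 0.26 = 0.37.
Capital: 0.37 × 10.46 = 3.8702 pp.
Human capital: 0.26 × 3.11 = 0.8086 pp.
The labor force: 0.37 × 4.42 = 1.6354 pp.
Output growth = 1.09 + 6.3142 = 7.4042%.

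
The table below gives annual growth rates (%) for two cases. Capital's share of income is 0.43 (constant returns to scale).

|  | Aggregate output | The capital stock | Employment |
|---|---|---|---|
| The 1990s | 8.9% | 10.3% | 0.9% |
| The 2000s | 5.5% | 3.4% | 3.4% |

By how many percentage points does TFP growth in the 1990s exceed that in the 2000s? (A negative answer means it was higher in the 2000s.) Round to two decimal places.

Labor's share = 1 − 0.43 = 0.57.
The 1990s: TFP = 8.9 − 4.429 − 0.513 = 3.958%.
The 2000s: TFP = 5.5 − 1.462 − 1.938 = 2.1%.
Difference = 3.958 − (2.1) = 1.858 pp.

1.86 percentage points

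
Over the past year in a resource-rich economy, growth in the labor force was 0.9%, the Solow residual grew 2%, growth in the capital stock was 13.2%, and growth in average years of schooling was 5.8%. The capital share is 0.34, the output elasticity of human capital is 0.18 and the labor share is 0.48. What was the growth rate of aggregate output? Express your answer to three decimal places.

Aggregate output grew 7.964%.

Labor's share = 1 − 0.34 − 0.18 = 0.48.
The capital stock: 0.34 × 13.2 = 4.488 pp.
Average years of schooling: 0.18 × 5.8 = 1.044 pp.
The labor force: 0.48 × 0.9 = 0.432 pp.
Output growth = 2 + 5.964 = 7.964%.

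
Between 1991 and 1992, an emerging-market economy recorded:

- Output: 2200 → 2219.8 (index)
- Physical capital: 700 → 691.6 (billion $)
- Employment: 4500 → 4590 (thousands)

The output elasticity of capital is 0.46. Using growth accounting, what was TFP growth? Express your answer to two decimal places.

Output growth = (2219.8 − 2200) / 2200 = 0.9%.
Physical capital growth = (691.6 − 700) / 700 = -1.2%.
Employment growth = (4590 − 4500) / 4500 = 2%.
Labor's share = 1 − 0.46 = 0.54.
Physical capital: 0.46 × (-1.2) = -0.552 pp.
Employment: 0.54 × 2 = 1.08 pp.
TFP growth = 0.9 − 0.528 = 0.372%.

0.37%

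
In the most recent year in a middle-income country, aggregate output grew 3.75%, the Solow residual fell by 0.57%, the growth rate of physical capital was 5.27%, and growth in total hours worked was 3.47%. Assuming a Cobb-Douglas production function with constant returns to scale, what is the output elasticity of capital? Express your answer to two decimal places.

The output elasticity of capital is 0.47.

gY = gA + α·gK + (1−α)·gL, so gY − gA − gL = α(gK − gL).
3.75 + 0.57 − 3.47 = α × (5.27 − 3.47).
0.85 = 1.8 α, so α = 0.4722.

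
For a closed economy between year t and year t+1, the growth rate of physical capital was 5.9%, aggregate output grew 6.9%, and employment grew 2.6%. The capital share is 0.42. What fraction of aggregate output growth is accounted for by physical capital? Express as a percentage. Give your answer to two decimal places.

35.91%

Physical capital contributed 0.42 × 5.9 = 2.478 pp.
Share of growth = 2.478 / 6.9 × 100 = 35.913%.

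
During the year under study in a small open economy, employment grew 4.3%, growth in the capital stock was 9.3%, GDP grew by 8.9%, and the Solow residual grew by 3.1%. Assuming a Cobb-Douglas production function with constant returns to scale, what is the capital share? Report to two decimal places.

gY = gA + α·gK + (1−α)·gL, so gY − gA − gL = α(gK − gL).
8.9 − 3.1 − 4.3 = α × (9.3 − 4.3).
1.5 = 5 α, so α = 0.3.

α = 0.30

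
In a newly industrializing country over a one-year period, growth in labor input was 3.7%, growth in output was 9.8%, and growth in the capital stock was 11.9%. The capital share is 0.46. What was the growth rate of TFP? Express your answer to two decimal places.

Labor's share = 1 − 0.46 = 0.54.
The capital stock: 0.46 × 11.9 = 5.474 pp.
Labor input: 0.54 × 3.7 = 1.998 pp.
TFP growth = 9.8 − 7.472 = 2.328%.

2.33%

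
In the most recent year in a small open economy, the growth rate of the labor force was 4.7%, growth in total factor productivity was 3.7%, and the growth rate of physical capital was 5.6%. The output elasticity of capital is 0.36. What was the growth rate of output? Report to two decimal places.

Labor's share = 1 − 0.36 = 0.64.
Physical capital: 0.36 × 5.6 = 2.016 pp.
The labor force: 0.64 × 4.7 = 3.008 pp.
Output growth = 3.7 + 5.024 = 8.724%.

8.72%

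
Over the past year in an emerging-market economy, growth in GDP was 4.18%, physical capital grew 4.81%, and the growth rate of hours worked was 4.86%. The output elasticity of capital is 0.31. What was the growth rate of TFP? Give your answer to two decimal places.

-0.66%

Labor's share = 1 − 0.31 = 0.69.
Physical capital: 0.31 × 4.81 = 1.4911 pp.
Hours worked: 0.69 × 4.86 = 3.3534 pp.
TFP growth = 4.18 − 4.8445 = -0.6645%.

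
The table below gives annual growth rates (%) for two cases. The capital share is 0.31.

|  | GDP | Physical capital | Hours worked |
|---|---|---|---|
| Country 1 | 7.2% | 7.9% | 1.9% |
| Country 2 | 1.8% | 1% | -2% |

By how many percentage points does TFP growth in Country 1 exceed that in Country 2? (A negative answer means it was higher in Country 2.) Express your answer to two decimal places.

0.57 percentage points

Labor's share = 1 − 0.31 = 0.69.
Country 1: TFP = 7.2 − 2.449 − 1.311 = 3.44%.
Country 2: TFP = 1.8 − 0.31 + 1.38 = 2.87%.
Difference = 3.44 − (2.87) = 0.57 pp.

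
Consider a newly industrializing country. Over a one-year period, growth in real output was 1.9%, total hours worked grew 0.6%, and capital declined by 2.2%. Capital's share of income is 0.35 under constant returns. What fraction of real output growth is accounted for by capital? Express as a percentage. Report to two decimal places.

-40.53%

Capital contributed 0.35 × (-2.2) = -0.77 pp.
Share of growth = -0.77 / 1.9 × 100 = -40.5263%.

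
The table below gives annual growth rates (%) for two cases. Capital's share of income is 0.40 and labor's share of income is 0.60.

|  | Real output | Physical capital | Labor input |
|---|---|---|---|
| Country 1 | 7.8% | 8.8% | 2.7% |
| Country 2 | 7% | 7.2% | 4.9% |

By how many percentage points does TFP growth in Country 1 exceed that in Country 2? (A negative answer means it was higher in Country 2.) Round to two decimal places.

Labor's share = 1 − 0.4 = 0.6.
Country 1: TFP = 7.8 − 3.52 − 1.62 = 2.66%.
Country 2: TFP = 7 − 2.88 − 2.94 = 1.18%.
Difference = 2.66 − (1.18) = 1.48 pp.

1.48 percentage points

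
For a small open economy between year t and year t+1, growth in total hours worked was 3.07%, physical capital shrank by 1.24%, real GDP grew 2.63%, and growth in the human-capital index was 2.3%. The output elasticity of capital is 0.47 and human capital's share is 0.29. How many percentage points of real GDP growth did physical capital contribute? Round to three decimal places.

-0.583 pp

Contribution = share × growth = 0.47 × (-1.24) = -0.5828 pp.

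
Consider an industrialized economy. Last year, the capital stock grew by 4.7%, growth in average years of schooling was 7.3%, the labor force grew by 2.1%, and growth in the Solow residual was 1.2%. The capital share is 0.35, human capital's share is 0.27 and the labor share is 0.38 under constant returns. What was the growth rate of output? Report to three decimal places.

Labor's share = 1 − 0.35 − 0.27 = 0.38.
The capital stock: 0.35 × 4.7 = 1.645 pp.
Average years of schooling: 0.27 × 7.3 = 1.971 pp.
The labor force: 0.38 × 2.1 = 0.798 pp.
Output growth = 1.2 + 4.414 = 5.614%.

5.614%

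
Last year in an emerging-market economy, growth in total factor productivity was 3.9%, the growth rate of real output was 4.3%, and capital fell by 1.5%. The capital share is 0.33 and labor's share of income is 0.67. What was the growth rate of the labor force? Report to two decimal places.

The labor force grew 1.34%.

Labor's share = 1 − 0.33 = 0.67.
gY = gA + 0.33×(-1.5) + 0.67×g.
0.67×g = 4.3 − 3.9 + 0.495 = 0.895.
g = 0.895 / 0.67 = 1.3358%.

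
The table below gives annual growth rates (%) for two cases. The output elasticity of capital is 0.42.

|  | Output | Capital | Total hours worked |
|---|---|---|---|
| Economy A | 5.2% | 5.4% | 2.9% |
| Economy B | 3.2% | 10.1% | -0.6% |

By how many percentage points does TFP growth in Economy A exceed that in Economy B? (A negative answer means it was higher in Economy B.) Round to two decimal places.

1.94 percentage points

Labor's share = 1 − 0.42 = 0.58.
Economy A: TFP = 5.2 − 2.268 − 1.682 = 1.25%.
Economy B: TFP = 3.2 − 4.242 + 0.348 = -0.694%.
Difference = 1.25 − (-0.694) = 1.944 pp.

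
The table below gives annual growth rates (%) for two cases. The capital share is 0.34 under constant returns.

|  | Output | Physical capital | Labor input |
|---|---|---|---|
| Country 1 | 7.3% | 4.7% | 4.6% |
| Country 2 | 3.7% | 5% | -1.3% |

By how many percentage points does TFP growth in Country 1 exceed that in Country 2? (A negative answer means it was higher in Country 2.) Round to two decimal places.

Labor's share = 1 − 0.34 = 0.66.
Country 1: TFP = 7.3 − 1.598 − 3.036 = 2.666%.
Country 2: TFP = 3.7 − 1.7 + 0.858 = 2.858%.
Difference = 2.666 − (2.858) = -0.192 pp.

-0.19 percentage points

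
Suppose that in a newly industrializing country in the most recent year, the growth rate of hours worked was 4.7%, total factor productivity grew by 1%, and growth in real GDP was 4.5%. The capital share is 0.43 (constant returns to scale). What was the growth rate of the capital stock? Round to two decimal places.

Labor's share = 1 − 0.43 = 0.57.
gY = gA + 0.57×4.7 + 0.43×g.
0.43×g = 4.5 − 1 − 2.679 = 0.821.
g = 0.821 / 0.43 = 1.9093%.

1.91%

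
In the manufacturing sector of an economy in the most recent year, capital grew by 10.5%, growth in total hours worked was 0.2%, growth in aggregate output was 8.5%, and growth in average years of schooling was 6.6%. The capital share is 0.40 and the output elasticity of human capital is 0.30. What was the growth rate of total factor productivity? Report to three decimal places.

Total factor productivity growth was 2.260%.

Labor's share = 1 − 0.4 − 0.3 = 0.3.
Capital: 0.4 × 10.5 = 4.2 pp.
Average years of schooling: 0.3 × 6.6 = 1.98 pp.
Total hours worked: 0.3 × 0.2 = 0.06 pp.
TFP growth = 8.5 − 6.24 = 2.26%.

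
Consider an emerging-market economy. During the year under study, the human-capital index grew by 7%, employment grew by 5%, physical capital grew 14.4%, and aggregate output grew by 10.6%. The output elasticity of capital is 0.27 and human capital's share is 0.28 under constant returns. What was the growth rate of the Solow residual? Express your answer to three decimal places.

The Solow residual grew 2.502%.

Labor's share = 1 − 0.27 − 0.28 = 0.45.
Physical capital: 0.27 × 14.4 = 3.888 pp.
The human-capital index: 0.28 × 7 = 1.96 pp.
Employment: 0.45 × 5 = 2.25 pp.
TFP growth = 10.6 − 8.098 = 2.502%.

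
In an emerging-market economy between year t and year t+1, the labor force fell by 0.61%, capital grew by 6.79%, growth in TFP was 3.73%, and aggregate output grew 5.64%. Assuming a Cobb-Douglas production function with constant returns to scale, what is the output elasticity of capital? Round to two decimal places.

gY = gA + α·gK + (1−α)·gL, so gY − gA − gL = α(gK − gL).
5.64 − 3.73 + 0.61 = α × (6.79 − (-0.61)).
2.52 = 7.4 α, so α = 0.3405.

The output elasticity of capital is 0.34.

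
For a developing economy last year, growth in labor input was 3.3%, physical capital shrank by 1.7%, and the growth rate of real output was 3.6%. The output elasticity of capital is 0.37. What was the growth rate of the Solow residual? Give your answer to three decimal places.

The Solow residual growth was 2.150%.

Labor's share = 1 − 0.37 = 0.63.
Physical capital: 0.37 × (-1.7) = -0.629 pp.
Labor input: 0.63 × 3.3 = 2.079 pp.
TFP growth = 3.6 − 1.45 = 2.15%.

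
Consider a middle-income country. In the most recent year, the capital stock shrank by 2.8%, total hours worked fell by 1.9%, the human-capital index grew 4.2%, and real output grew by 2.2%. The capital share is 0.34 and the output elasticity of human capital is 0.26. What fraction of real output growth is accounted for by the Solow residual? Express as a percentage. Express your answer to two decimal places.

Labor's share = 1 − 0.34 − 0.26 = 0.4.
The capital stock: 0.34 × (-2.8) = -0.952 pp.
The human-capital index: 0.26 × 4.2 = 1.092 pp.
Total hours worked: 0.4 × (-1.9) = -0.76 pp.
TFP growth = 2.2 + 0.62 = 2.82%.
TFP share of growth = 2.82 / 2.2 × 100 = 128.1818%.

128.18%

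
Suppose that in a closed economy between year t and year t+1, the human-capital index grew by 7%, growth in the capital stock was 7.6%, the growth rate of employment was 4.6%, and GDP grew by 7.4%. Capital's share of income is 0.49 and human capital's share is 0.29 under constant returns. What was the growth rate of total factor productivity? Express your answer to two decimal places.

Total factor productivity growth was 0.63%.

Labor's share = 1 − 0.49 − 0.29 = 0.22.
The capital stock: 0.49 × 7.6 = 3.724 pp.
The human-capital index: 0.29 × 7 = 2.03 pp.
Employment: 0.22 × 4.6 = 1.012 pp.
TFP growth = 7.4 − 6.766 = 0.634%.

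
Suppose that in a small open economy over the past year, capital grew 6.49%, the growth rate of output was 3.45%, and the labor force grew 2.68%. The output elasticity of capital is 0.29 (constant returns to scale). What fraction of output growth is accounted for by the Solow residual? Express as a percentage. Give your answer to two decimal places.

Labor's share = 1 − 0.29 = 0.71.
Capital: 0.29 × 6.49 = 1.8821 pp.
The labor force: 0.71 × 2.68 = 1.9028 pp.
TFP growth = 3.45 − 3.7849 = -0.3349%.
TFP share of growth = -0.3349 / 3.45 × 100 = -9.7072%.

The Solow residual accounted for -9.71% of growth.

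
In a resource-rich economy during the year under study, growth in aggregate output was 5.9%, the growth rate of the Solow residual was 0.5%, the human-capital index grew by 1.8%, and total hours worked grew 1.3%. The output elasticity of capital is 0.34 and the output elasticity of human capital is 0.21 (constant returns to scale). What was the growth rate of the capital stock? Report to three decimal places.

Labor's share = 1 − 0.34 − 0.21 = 0.45.
gY = gA + 0.21×1.8 + 0.45×1.3 + 0.34×g.
0.34×g = 5.9 − 0.5 − 0.963 = 4.437.
g = 4.437 / 0.34 = 13.05%.

The capital stock growth was 13.050%.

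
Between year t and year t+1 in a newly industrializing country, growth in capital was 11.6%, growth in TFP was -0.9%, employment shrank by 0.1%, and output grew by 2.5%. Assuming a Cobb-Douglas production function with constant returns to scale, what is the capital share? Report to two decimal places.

The capital share is 0.30.

gY = gA + α·gK + (1−α)·gL, so gY − gA − gL = α(gK − gL).
2.5 + 0.9 + 0.1 = α × (11.6 − (-0.1)).
3.5 = 11.7 α, so α = 0.2991.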